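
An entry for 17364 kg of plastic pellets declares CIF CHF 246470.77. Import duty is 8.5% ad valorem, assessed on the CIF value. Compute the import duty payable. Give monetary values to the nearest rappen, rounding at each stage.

Import duty = 246470.77 × 8.5% = 20950.02

Import duty: CHF 20950.02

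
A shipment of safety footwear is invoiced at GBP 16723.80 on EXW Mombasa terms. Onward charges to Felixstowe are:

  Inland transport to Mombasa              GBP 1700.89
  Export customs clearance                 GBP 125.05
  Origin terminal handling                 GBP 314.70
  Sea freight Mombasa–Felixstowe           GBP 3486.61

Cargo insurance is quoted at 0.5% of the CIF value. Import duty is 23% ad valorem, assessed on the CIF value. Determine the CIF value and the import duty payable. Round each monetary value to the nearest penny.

Let C be the CIF value. C = EXW price + pre-shipment costs + freight + 0.5% × C
C − 0.5% × C = 16723.80 + 1700.89 + 125.05 + 314.70 + 3486.61
0.995 × C = 22351.05
C = 22351.05 / 0.995 = 22463.37
Insurance premium = 0.5% × 22463.37 = 112.32
Import duty = 22463.37 × 23% = 5166.58

CIF value: GBP 22463.37; import duty: GBP 5166.58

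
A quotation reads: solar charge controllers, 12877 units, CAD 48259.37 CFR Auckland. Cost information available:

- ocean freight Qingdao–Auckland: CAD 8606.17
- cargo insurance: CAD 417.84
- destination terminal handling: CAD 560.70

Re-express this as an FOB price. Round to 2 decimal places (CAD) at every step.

FOB price: CAD 39653.20

Not relevant to the conversion: destination terminal, insurance — on the buyer under both terms; not part of either seller's price.
From CFR to FOB, the seller no longer bears: freight.
FOB price = 48259.37 − 8606.17 = 39653.20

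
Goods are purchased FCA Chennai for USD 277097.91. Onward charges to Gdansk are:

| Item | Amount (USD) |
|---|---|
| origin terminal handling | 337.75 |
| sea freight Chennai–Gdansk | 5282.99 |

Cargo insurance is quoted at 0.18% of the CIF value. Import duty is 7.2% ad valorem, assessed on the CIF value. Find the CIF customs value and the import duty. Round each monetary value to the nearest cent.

CIF value: USD 283228.46; import duty: USD 20392.45

Let C be the CIF value. C = FCA price + pre-shipment costs + freight + 0.18% × C
C − 0.18% × C = 277097.91 + 337.75 + 5282.99
0.9982 × C = 282718.65
C = 282718.65 / 0.9982 = 283228.46
Insurance premium = 0.18% × 283228.46 = 509.81
Import duty = 283228.46 × 7.2% = 20392.45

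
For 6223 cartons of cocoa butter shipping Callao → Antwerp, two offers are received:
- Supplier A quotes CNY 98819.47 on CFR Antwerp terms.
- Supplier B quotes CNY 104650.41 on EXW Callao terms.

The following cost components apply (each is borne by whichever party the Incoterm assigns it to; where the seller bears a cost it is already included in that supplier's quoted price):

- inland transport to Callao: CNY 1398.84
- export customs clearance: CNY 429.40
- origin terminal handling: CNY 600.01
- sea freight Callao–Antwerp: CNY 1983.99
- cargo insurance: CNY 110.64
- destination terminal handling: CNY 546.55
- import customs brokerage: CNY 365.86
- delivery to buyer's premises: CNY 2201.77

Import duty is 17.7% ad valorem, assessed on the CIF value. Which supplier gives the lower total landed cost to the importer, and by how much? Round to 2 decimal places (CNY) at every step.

Supplier A (CFR):
CIF value = CFR price + insurance = 98819.47 + 110.64 = 98930.11
Import duty = 98930.11 × 17.7% = 17510.63
Buyer bears (A): 110.64 + 546.55 + 365.86 + 2201.77 = 3224.82
Landed cost (A) = invoice 98819.47 + 3224.82 + duty 17510.63 = 119554.92
Supplier B (EXW):
CIF value = EXW price + inland to port + export clearance + origin terminal + freight + insurance = 104650.41 + 1398.84 + 429.40 + 600.01 + 1983.99 + 110.64 = 109173.29
Import duty = 109173.29 × 17.7% = 19323.67
Buyer bears (B): 1398.84 + 429.40 + 600.01 + 1983.99 + 110.64 + 546.55 + 365.86 + 2201.77 = 7637.06
Landed cost (B) = invoice 104650.41 + 7637.06 + duty 19323.67 = 131611.14
Difference = |119554.92 − 131611.14| = 12056.22

Supplier A is cheaper by CNY 12056.22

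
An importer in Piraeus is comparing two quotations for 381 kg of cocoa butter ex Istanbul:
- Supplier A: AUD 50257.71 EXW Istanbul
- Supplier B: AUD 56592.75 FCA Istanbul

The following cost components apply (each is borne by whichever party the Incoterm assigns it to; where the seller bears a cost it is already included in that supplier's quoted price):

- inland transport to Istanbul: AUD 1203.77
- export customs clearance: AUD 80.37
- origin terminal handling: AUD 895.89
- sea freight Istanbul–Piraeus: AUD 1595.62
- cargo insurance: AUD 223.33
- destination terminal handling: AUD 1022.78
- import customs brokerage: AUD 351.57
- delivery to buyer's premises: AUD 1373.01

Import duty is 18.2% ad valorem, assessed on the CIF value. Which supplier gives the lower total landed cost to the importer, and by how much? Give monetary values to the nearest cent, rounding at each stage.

Supplier A is cheaper by AUD 5970.16

Supplier A (EXW):
CIF value = EXW price + inland to port + export clearance + origin terminal + freight + insurance = 50257.71 + 1203.77 + 80.37 + 895.89 + 1595.62 + 223.33 = 54256.69
Import duty = 54256.69 × 18.2% = 9874.72
Buyer bears (A): 1203.77 + 80.37 + 895.89 + 1595.62 + 223.33 + 1022.78 + 351.57 + 1373.01 = 6746.34
Landed cost (A) = invoice 50257.71 + 6746.34 + duty 9874.72 = 66878.77
Supplier B (FCA):
CIF value = FCA price + origin terminal + freight + insurance = 56592.75 + 895.89 + 1595.62 + 223.33 = 59307.59
Import duty = 59307.59 × 18.2% = 10793.98
Buyer bears (B): 895.89 + 1595.62 + 223.33 + 1022.78 + 351.57 + 1373.01 = 5462.20
Landed cost (B) = invoice 56592.75 + 5462.20 + duty 10793.98 = 72848.93
Difference = |66878.77 − 72848.93| = 5970.16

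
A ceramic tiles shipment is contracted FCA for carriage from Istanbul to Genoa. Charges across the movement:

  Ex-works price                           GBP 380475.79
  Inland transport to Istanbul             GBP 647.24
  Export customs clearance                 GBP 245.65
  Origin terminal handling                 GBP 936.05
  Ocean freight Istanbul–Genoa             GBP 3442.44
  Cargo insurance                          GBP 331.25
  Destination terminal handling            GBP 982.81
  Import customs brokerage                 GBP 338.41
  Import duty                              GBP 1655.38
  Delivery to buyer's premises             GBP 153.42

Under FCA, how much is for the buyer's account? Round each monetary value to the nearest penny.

FCA: the seller delivers export-cleared goods to the carrier; the buyer bears costs from that point.
Seller's account: goods 380475.79 + inland to port 647.24 + export clearance 245.65 = 381368.68
Buyer's account: origin terminal 936.05 + freight 3442.44 + insurance 331.25 + destination terminal 982.81 + brokerage 338.41 + duty 1655.38 + delivery 153.42 = 7839.76

Buyer's account: GBP 7839.76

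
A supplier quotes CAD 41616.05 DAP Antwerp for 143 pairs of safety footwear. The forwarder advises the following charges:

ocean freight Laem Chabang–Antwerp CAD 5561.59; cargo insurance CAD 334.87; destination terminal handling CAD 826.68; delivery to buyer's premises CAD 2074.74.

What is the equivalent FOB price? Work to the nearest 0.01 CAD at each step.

From DAP to FOB, the seller no longer bears: freight, insurance, destination terminal, delivery.
FOB price = 41616.05 − 5561.59 − 334.87 − 826.68 − 2074.74 = 32818.17

FOB price: CAD 32818.17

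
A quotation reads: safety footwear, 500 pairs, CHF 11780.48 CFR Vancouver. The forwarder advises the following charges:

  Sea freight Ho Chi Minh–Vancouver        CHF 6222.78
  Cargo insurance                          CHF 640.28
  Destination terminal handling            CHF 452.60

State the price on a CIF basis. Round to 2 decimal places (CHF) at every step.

Not relevant to the conversion: freight — on the seller under both CFR and CIF; already in the CFR price and stays in the CIF price. destination terminal — on the buyer under both terms; not part of either seller's price.
From CFR to CIF, the seller additionally bears: insurance.
CIF price = 11780.48 + 640.28 = 12420.76

CIF price: CHF 12420.76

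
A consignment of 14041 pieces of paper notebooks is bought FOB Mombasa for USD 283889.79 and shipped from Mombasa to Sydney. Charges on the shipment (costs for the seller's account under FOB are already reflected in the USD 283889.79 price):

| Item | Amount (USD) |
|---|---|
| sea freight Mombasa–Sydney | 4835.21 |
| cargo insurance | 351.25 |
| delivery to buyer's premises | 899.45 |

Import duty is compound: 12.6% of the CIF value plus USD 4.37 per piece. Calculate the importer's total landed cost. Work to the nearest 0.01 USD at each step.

Total landed cost: USD 387758.48

FOB: the seller bears costs until goods are on board at the origin port; the buyer bears freight, insurance and all costs thereafter.
CIF value = FOB price + freight + insurance = 283889.79 + 4835.21 + 351.25 = 289076.25
Ad valorem component: 289076.25 × 12.6% = 36423.61
Specific component: 14041 × 4.37 = 61359.17
Import duty = 36423.61 + 61359.17 = 97782.78
Buyer bears: freight 4835.21 + insurance 351.25 + delivery 899.45 + duty 97782.78 = 103868.69
Landed cost = invoice 283889.79 + 103868.69 = 387758.48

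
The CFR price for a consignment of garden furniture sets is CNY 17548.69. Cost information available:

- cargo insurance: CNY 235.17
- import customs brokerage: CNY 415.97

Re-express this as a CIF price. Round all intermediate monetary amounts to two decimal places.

CIF price: CNY 17783.86

Not relevant to the conversion: brokerage — on the buyer under both terms; not part of either seller's price.
From CFR to CIF, the seller additionally bears: insurance.
CIF price = 17548.69 + 235.17 = 17783.86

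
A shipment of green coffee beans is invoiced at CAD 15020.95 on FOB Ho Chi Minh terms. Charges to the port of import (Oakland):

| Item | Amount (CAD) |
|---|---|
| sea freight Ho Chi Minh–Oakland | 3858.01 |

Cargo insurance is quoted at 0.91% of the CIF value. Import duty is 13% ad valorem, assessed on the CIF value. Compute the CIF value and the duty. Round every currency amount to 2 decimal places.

CIF value: CAD 19052.34; import duty: CAD 2476.80

Let C be the CIF value. C = FOB price + freight + 0.91% × C
C − 0.91% × C = 15020.95 + 3858.01
0.9909 × C = 18878.96
C = 18878.96 / 0.9909 = 19052.34
Insurance premium = 0.91% × 19052.34 = 173.38
Import duty = 19052.34 × 13% = 2476.80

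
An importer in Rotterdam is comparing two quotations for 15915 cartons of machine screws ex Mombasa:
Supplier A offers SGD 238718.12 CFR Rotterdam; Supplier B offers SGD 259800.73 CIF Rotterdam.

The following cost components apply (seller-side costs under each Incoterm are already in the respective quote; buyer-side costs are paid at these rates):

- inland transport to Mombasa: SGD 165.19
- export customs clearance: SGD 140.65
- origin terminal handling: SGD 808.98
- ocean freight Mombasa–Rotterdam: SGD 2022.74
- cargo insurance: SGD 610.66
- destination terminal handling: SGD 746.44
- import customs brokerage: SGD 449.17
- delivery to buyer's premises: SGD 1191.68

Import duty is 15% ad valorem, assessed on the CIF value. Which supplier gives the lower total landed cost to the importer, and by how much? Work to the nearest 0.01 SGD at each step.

Supplier A is cheaper by SGD 23542.74

Supplier A (CFR):
CIF value = CFR price + insurance = 238718.12 + 610.66 = 239328.78
Import duty = 239328.78 × 15% = 35899.32
Buyer bears (A): 610.66 + 746.44 + 449.17 + 1191.68 = 2997.95
Landed cost (A) = invoice 238718.12 + 2997.95 + duty 35899.32 = 277615.39
Supplier B (CIF):
The CIF price already equals the CIF value: 259800.73
Import duty = 259800.73 × 15% = 38970.11
Buyer bears (B): 746.44 + 449.17 + 1191.68 = 2387.29
Landed cost (B) = invoice 259800.73 + 2387.29 + duty 38970.11 = 301158.13
Difference = |277615.39 − 301158.13| = 23542.74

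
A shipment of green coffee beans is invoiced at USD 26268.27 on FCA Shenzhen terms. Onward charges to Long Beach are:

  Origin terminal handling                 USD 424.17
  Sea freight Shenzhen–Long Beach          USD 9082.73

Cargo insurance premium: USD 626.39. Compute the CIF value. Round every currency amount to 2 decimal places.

CIF = FCA price + pre-shipment costs + freight + insurance
CIF = 26268.27 + 424.17 + 9082.73 + 626.39 = 36401.56

CIF value: USD 36401.56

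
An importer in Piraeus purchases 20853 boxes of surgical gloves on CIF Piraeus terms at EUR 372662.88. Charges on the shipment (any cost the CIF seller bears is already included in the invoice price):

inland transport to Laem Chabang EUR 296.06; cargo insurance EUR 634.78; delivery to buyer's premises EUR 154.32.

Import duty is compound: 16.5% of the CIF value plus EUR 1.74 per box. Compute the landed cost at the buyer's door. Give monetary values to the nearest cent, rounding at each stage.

CIF: the seller pays costs through ocean freight and marine insurance to the destination port.
Already in the invoice (seller's account under CIF): inland to port, insurance — exclude.
The CIF price already equals the CIF value: 372662.88
Ad valorem component: 372662.88 × 16.5% = 61489.38
Specific component: 20853 × 1.74 = 36284.22
Import duty = 61489.38 + 36284.22 = 97773.60
Buyer bears: delivery 154.32 + duty 97773.60 = 97927.92
Landed cost = invoice 372662.88 + 97927.92 = 470590.80

Total landed cost: EUR 470590.80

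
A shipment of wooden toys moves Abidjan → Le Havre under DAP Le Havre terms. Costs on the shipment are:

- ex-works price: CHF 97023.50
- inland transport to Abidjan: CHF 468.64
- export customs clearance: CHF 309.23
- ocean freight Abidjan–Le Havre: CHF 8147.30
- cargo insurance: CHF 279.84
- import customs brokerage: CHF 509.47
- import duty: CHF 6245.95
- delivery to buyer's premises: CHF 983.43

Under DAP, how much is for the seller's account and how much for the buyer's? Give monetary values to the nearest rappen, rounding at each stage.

DAP: the seller bears all costs to the named destination except import duty and clearance.
Seller's account: goods 97023.50 + inland to port 468.64 + export clearance 309.23 + freight 8147.30 + insurance 279.84 + delivery 983.43 = 107211.94
Buyer's account: brokerage 509.47 + duty 6245.95 = 6755.42

Seller: CHF 107211.94; buyer: CHF 6755.42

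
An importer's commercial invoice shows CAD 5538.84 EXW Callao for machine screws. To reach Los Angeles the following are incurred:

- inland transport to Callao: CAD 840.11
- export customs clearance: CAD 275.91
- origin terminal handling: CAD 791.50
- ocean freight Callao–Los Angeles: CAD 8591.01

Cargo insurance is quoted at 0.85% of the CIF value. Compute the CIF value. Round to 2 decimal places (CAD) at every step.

CIF value: CAD 16174.86

Let C be the CIF value. C = EXW price + pre-shipment costs + freight + 0.85% × C
C − 0.85% × C = 5538.84 + 840.11 + 275.91 + 791.50 + 8591.01
0.9915 × C = 16037.37
C = 16037.37 / 0.9915 = 16174.86
Insurance premium = 0.85% × 16174.86 = 137.49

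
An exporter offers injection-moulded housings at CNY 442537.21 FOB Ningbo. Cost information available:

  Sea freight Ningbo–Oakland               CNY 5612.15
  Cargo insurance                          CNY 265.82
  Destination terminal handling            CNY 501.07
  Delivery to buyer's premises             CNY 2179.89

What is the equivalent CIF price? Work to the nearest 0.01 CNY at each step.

CIF price: CNY 448415.18

Not relevant to the conversion: delivery, destination terminal — on the buyer under both terms; not part of either seller's price.
From FOB to CIF, the seller additionally bears: freight, insurance.
CIF price = 442537.21 + 5612.15 + 265.82 = 448415.18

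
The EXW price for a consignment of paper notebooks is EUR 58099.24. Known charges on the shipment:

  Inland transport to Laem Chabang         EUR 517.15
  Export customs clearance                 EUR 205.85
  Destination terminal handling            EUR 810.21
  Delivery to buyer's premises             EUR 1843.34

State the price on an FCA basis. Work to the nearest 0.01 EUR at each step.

FCA price: EUR 58822.24

Not relevant to the conversion: delivery, destination terminal — on the buyer under both terms; not part of either seller's price.
From EXW to FCA, the seller additionally bears: inland to port, export clearance.
FCA price = 58099.24 + 517.15 + 205.85 = 58822.24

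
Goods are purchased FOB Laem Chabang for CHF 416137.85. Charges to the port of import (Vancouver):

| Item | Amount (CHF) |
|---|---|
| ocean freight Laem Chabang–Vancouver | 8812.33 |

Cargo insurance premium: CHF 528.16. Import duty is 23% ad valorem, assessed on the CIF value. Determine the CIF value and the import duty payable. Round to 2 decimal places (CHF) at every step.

CIF = FOB price + freight + insurance
CIF = 416137.85 + 8812.33 + 528.16 = 425478.34
Import duty = 425478.34 × 23% = 97860.02

CIF value: CHF 425478.34; import duty: CHF 97860.02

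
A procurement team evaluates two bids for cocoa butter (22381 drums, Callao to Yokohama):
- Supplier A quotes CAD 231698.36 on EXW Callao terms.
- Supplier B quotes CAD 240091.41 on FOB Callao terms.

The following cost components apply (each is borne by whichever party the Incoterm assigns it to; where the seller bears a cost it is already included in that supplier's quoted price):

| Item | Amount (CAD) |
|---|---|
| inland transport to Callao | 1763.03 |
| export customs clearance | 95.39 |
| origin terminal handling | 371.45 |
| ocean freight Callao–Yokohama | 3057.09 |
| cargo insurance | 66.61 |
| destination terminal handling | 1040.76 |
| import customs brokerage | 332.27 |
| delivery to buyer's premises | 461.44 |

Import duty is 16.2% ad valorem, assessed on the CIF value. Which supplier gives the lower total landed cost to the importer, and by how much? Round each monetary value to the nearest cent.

Supplier A is cheaper by CAD 7161.62

Supplier A (EXW):
CIF value = EXW price + inland to port + export clearance + origin terminal + freight + insurance = 231698.36 + 1763.03 + 95.39 + 371.45 + 3057.09 + 66.61 = 237051.93
Import duty = 237051.93 × 16.2% = 38402.41
Buyer bears (A): 1763.03 + 95.39 + 371.45 + 3057.09 + 66.61 + 1040.76 + 332.27 + 461.44 = 7188.04
Landed cost (A) = invoice 231698.36 + 7188.04 + duty 38402.41 = 277288.81
Supplier B (FOB):
CIF value = FOB price + freight + insurance = 240091.41 + 3057.09 + 66.61 = 243215.11
Import duty = 243215.11 × 16.2% = 39400.85
Buyer bears (B): 3057.09 + 66.61 + 1040.76 + 332.27 + 461.44 = 4958.17
Landed cost (B) = invoice 240091.41 + 4958.17 + duty 39400.85 = 284450.43
Difference = |277288.81 − 284450.43| = 7161.62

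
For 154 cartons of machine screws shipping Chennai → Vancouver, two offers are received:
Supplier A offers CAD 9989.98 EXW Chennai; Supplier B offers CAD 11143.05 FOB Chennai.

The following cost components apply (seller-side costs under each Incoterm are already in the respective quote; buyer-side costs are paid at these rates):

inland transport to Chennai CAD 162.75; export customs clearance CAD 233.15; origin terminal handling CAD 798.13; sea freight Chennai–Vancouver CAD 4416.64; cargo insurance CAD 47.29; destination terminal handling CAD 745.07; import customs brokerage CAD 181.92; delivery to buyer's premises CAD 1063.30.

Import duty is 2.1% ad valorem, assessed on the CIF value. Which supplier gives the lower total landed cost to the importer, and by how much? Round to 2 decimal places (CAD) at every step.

Supplier A (EXW):
CIF value = EXW price + inland to port + export clearance + origin terminal + freight + insurance = 9989.98 + 162.75 + 233.15 + 798.13 + 4416.64 + 47.29 = 15647.94
Import duty = 15647.94 × 2.1% = 328.61
Buyer bears (A): 162.75 + 233.15 + 798.13 + 4416.64 + 47.29 + 745.07 + 181.92 + 1063.30 = 7648.25
Landed cost (A) = invoice 9989.98 + 7648.25 + duty 328.61 = 17966.84
Supplier B (FOB):
CIF value = FOB price + freight + insurance = 11143.05 + 4416.64 + 47.29 = 15606.98
Import duty = 15606.98 × 2.1% = 327.75
Buyer bears (B): 4416.64 + 47.29 + 745.07 + 181.92 + 1063.30 = 6454.22
Landed cost (B) = invoice 11143.05 + 6454.22 + duty 327.75 = 17925.02
Difference = |17966.84 − 17925.02| = 41.82

Supplier B is cheaper by CAD 41.82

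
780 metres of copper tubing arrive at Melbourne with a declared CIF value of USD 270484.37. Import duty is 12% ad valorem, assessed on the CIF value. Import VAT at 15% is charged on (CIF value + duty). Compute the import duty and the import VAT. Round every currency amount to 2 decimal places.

Import duty: USD 32458.12; import VAT: USD 45441.37

Import duty = 270484.37 × 12% = 32458.12
VAT base = CIF + duty = 270484.37 + 32458.12 = 302942.49
Import VAT = 302942.49 × 15% = 45441.37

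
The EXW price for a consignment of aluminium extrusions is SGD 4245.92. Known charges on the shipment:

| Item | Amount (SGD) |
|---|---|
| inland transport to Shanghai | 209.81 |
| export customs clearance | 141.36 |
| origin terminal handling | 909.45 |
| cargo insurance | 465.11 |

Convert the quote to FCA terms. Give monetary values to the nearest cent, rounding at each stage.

Not relevant to the conversion: insurance, origin terminal — on the buyer under both terms; not part of either seller's price.
From EXW to FCA, the seller additionally bears: inland to port, export clearance.
FCA price = 4245.92 + 209.81 + 141.36 = 4597.09

FCA price: SGD 4597.09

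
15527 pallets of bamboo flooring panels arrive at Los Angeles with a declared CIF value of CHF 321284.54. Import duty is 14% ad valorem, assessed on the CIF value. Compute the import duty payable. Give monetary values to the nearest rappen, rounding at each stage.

Import duty: CHF 44979.84

Import duty = 321284.54 × 14% = 44979.84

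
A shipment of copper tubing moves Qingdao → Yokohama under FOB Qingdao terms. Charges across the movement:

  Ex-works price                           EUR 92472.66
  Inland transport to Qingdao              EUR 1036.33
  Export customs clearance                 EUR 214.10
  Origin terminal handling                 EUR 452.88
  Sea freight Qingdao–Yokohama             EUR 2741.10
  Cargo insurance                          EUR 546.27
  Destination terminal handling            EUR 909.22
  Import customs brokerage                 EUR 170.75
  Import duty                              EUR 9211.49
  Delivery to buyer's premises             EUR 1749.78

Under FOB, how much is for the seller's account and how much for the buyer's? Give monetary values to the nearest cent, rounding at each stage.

Seller: EUR 94175.97; buyer: EUR 15328.61

FOB: the seller bears costs until goods are on board at the origin port; the buyer bears freight, insurance and all costs thereafter.
Seller's account: goods 92472.66 + inland to port 1036.33 + export clearance 214.10 + origin terminal 452.88 = 94175.97
Buyer's account: freight 2741.10 + insurance 546.27 + destination terminal 909.22 + brokerage 170.75 + duty 9211.49 + delivery 1749.78 = 15328.61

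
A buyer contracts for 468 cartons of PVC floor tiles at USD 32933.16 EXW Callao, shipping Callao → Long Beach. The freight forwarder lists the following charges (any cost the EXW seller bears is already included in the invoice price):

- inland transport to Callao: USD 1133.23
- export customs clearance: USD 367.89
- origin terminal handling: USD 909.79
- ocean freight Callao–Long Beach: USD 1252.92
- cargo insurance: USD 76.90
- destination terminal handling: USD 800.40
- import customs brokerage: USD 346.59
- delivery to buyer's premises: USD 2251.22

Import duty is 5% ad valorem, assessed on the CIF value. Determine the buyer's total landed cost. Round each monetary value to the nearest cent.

Total landed cost: USD 41905.79

EXW: the seller makes goods available at their premises; the buyer bears all onward costs.
CIF value = EXW price + inland to port + export clearance + origin terminal + freight + insurance = 32933.16 + 1133.23 + 367.89 + 909.79 + 1252.92 + 76.90 = 36673.89
Import duty = 36673.89 × 5% = 1833.69
Buyer bears: inland to port 1133.23 + export clearance 367.89 + origin terminal 909.79 + freight 1252.92 + insurance 76.90 + destination terminal 800.40 + brokerage 346.59 + delivery 2251.22 + duty 1833.69 = 8972.63
Landed cost = invoice 32933.16 + 8972.63 = 41905.79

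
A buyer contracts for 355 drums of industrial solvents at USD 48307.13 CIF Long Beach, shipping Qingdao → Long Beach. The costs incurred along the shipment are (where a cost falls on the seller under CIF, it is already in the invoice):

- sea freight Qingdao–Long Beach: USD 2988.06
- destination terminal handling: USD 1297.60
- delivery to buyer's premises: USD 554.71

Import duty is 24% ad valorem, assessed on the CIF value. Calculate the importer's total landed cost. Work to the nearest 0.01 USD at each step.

CIF: the seller pays costs through ocean freight and marine insurance to the destination port.
Already in the invoice (seller's account under CIF): freight — exclude.
The CIF price already equals the CIF value: 48307.13
Import duty = 48307.13 × 24% = 11593.71
Buyer bears: destination terminal 1297.60 + delivery 554.71 + duty 11593.71 = 13446.02
Landed cost = invoice 48307.13 + 13446.02 = 61753.15

Total landed cost: USD 61753.15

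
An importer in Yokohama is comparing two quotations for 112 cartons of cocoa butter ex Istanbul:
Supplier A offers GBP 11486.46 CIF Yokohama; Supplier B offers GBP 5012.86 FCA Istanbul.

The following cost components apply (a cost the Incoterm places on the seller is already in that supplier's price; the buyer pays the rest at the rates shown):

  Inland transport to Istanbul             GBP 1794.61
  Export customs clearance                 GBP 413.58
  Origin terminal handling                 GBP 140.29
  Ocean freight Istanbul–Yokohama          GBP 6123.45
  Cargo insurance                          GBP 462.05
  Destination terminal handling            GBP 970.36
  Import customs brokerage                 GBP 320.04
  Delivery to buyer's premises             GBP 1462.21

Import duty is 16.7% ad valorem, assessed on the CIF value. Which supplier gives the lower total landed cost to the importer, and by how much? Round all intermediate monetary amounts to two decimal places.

Supplier A (CIF):
The CIF price already equals the CIF value: 11486.46
Import duty = 11486.46 × 16.7% = 1918.24
Buyer bears (A): 970.36 + 320.04 + 1462.21 = 2752.61
Landed cost (A) = invoice 11486.46 + 2752.61 + duty 1918.24 = 16157.31
Supplier B (FCA):
CIF value = FCA price + origin terminal + freight + insurance = 5012.86 + 140.29 + 6123.45 + 462.05 = 11738.65
Import duty = 11738.65 × 16.7% = 1960.35
Buyer bears (B): 140.29 + 6123.45 + 462.05 + 970.36 + 320.04 + 1462.21 = 9478.40
Landed cost (B) = invoice 5012.86 + 9478.40 + duty 1960.35 = 16451.61
Difference = |16157.31 − 16451.61| = 294.30

Supplier A is cheaper by GBP 294.30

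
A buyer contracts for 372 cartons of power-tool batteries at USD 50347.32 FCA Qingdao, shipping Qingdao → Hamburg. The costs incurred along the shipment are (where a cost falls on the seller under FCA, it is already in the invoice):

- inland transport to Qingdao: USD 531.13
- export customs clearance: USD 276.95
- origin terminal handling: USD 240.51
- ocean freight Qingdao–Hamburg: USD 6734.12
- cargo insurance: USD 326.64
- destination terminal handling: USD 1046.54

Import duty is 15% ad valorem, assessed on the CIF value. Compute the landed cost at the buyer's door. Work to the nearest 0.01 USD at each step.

Total landed cost: USD 67342.42

FCA: the seller delivers export-cleared goods to the carrier; the buyer bears costs from that point.
Already in the invoice (seller's account under FCA): inland to port, export clearance — exclude.
CIF value = FCA price + origin terminal + freight + insurance = 50347.32 + 240.51 + 6734.12 + 326.64 = 57648.59
Import duty = 57648.59 × 15% = 8647.29
Buyer bears: origin terminal 240.51 + freight 6734.12 + insurance 326.64 + destination terminal 1046.54 + duty 8647.29 = 16995.10
Landed cost = invoice 50347.32 + 16995.10 = 67342.42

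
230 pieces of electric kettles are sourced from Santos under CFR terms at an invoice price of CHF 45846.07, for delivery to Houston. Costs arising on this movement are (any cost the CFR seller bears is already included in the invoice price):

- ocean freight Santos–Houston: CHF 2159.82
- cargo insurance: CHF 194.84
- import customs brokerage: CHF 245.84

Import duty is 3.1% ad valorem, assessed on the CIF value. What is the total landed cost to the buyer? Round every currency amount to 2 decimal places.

Total landed cost: CHF 47714.02

CFR: the seller pays costs through ocean freight to the destination port, but not insurance.
Already in the invoice (seller's account under CFR): freight — exclude.
CIF value = CFR price + insurance = 45846.07 + 194.84 = 46040.91
Import duty = 46040.91 × 3.1% = 1427.27
Buyer bears: insurance 194.84 + brokerage 245.84 + duty 1427.27 = 1867.95
Landed cost = invoice 45846.07 + 1867.95 = 47714.02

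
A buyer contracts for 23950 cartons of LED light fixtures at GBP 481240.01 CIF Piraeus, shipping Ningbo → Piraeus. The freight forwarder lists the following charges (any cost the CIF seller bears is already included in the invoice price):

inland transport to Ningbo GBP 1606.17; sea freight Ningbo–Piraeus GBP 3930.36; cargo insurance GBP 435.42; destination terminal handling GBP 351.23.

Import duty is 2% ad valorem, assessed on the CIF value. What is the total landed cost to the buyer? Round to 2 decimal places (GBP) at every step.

CIF: the seller pays costs through ocean freight and marine insurance to the destination port.
Already in the invoice (seller's account under CIF): inland to port, freight, insurance — exclude.
The CIF price already equals the CIF value: 481240.01
Import duty = 481240.01 × 2% = 9624.80
Buyer bears: destination terminal 351.23 + duty 9624.80 = 9976.03
Landed cost = invoice 481240.01 + 9976.03 = 491216.04

Total landed cost: GBP 491216.04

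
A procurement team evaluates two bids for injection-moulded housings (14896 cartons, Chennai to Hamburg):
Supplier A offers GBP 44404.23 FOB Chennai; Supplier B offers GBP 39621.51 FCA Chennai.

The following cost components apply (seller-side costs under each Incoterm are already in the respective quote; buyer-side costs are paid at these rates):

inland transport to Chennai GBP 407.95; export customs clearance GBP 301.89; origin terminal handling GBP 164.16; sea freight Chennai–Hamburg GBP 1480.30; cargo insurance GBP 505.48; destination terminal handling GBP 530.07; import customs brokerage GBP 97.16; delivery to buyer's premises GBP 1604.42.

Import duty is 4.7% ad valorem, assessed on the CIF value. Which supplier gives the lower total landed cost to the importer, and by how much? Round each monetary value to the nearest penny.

Supplier A (FOB):
CIF value = FOB price + freight + insurance = 44404.23 + 1480.30 + 505.48 = 46390.01
Import duty = 46390.01 × 4.7% = 2180.33
Buyer bears (A): 1480.30 + 505.48 + 530.07 + 97.16 + 1604.42 = 4217.43
Landed cost (A) = invoice 44404.23 + 4217.43 + duty 2180.33 = 50801.99
Supplier B (FCA):
CIF value = FCA price + origin terminal + freight + insurance = 39621.51 + 164.16 + 1480.30 + 505.48 = 41771.45
Import duty = 41771.45 × 4.7% = 1963.26
Buyer bears (B): 164.16 + 1480.30 + 505.48 + 530.07 + 97.16 + 1604.42 = 4381.59
Landed cost (B) = invoice 39621.51 + 4381.59 + duty 1963.26 = 45966.36
Difference = |50801.99 − 45966.36| = 4835.63

Supplier B is cheaper by GBP 4835.63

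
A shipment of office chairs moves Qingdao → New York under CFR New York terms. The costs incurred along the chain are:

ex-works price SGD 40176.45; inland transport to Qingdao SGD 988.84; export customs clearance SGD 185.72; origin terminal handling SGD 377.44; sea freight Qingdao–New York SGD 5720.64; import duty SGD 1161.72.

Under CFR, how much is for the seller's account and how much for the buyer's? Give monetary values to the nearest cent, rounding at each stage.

Seller: SGD 47449.09; buyer: SGD 1161.72

CFR: the seller pays costs through ocean freight to the destination port, but not insurance.
Seller's account: goods 40176.45 + inland to port 988.84 + export clearance 185.72 + origin terminal 377.44 + freight 5720.64 = 47449.09
Buyer's account: duty 1161.72 = 1161.72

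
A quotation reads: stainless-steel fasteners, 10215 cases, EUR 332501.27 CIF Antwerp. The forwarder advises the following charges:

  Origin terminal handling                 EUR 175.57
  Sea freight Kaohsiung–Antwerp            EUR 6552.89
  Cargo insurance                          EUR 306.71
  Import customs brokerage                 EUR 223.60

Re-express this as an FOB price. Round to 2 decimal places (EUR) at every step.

FOB price: EUR 325641.67

Not relevant to the conversion: origin terminal — on the seller under both CIF and FOB; already in the CIF price and stays in the FOB price. brokerage — on the buyer under both terms; not part of either seller's price.
From CIF to FOB, the seller no longer bears: freight, insurance.
FOB price = 332501.27 − 6552.89 − 306.71 = 325641.67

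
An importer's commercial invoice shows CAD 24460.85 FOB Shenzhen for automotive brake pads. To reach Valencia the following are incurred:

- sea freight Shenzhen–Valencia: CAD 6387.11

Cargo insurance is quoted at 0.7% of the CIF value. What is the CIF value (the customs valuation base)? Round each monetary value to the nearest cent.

Let C be the CIF value. C = FOB price + freight + 0.7% × C
C − 0.7% × C = 24460.85 + 6387.11
0.993 × C = 30847.96
C = 30847.96 / 0.993 = 31065.42
Insurance premium = 0.7% × 31065.42 = 217.46

CIF value: CAD 31065.42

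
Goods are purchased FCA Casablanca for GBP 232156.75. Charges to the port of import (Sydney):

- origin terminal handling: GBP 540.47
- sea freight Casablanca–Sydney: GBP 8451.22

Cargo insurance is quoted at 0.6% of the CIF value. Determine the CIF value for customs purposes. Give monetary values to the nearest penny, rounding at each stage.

CIF value: GBP 242604.06

Let C be the CIF value. C = FCA price + pre-shipment costs + freight + 0.6% × C
C − 0.6% × C = 232156.75 + 540.47 + 8451.22
0.994 × C = 241148.44
C = 241148.44 / 0.994 = 242604.06
Insurance premium = 0.6% × 242604.06 = 1455.62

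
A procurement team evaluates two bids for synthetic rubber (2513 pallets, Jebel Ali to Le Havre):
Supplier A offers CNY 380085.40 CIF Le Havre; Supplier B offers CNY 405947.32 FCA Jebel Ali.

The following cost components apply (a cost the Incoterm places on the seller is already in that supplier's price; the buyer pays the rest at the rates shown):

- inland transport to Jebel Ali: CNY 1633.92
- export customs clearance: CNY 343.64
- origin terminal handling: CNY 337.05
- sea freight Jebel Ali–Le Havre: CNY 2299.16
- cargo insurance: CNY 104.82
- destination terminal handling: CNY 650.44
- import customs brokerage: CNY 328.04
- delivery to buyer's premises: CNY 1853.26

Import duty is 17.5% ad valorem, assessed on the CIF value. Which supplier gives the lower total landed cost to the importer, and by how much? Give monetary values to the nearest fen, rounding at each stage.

Supplier A is cheaper by CNY 33608.46

Supplier A (CIF):
The CIF price already equals the CIF value: 380085.40
Import duty = 380085.40 × 17.5% = 66514.95
Buyer bears (A): 650.44 + 328.04 + 1853.26 = 2831.74
Landed cost (A) = invoice 380085.40 + 2831.74 + duty 66514.95 = 449432.09
Supplier B (FCA):
CIF value = FCA price + origin terminal + freight + insurance = 405947.32 + 337.05 + 2299.16 + 104.82 = 408688.35
Import duty = 408688.35 × 17.5% = 71520.46
Buyer bears (B): 337.05 + 2299.16 + 104.82 + 650.44 + 328.04 + 1853.26 = 5572.77
Landed cost (B) = invoice 405947.32 + 5572.77 + duty 71520.46 = 483040.55
Difference = |449432.09 − 483040.55| = 33608.46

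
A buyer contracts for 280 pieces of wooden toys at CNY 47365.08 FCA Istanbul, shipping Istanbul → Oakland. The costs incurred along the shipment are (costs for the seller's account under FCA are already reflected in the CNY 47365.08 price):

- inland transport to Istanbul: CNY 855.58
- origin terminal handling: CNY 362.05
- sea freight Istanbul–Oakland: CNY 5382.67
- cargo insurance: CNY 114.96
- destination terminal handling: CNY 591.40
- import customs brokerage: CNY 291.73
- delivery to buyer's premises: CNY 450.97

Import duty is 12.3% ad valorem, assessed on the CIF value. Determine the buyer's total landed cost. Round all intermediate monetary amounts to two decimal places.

Total landed cost: CNY 61105.51

FCA: the seller delivers export-cleared goods to the carrier; the buyer bears costs from that point.
Already in the invoice (seller's account under FCA): inland to port — exclude.
CIF value = FCA price + origin terminal + freight + insurance = 47365.08 + 362.05 + 5382.67 + 114.96 = 53224.76
Import duty = 53224.76 × 12.3% = 6546.65
Buyer bears: origin terminal 362.05 + freight 5382.67 + insurance 114.96 + destination terminal 591.40 + brokerage 291.73 + delivery 450.97 + duty 6546.65 = 13740.43
Landed cost = invoice 47365.08 + 13740.43 = 61105.51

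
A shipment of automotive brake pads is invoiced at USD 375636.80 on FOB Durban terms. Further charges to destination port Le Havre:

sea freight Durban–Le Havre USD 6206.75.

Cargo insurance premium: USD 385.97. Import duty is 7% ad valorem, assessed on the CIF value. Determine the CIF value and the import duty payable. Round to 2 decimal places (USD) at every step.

CIF value: USD 382229.52; import duty: USD 26756.07

CIF = FOB price + freight + insurance
CIF = 375636.80 + 6206.75 + 385.97 = 382229.52
Import duty = 382229.52 × 7% = 26756.07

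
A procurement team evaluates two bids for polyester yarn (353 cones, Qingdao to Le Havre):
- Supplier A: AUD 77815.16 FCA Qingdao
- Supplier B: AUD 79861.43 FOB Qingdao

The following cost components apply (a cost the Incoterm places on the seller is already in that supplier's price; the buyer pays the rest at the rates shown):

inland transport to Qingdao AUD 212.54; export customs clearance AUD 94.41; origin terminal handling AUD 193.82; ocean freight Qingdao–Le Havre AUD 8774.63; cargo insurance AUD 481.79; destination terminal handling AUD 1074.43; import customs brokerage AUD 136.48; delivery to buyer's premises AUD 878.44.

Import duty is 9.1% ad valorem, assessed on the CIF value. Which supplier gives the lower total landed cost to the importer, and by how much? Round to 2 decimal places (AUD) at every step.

Supplier A (FCA):
CIF value = FCA price + origin terminal + freight + insurance = 77815.16 + 193.82 + 8774.63 + 481.79 = 87265.40
Import duty = 87265.40 × 9.1% = 7941.15
Buyer bears (A): 193.82 + 8774.63 + 481.79 + 1074.43 + 136.48 + 878.44 = 11539.59
Landed cost (A) = invoice 77815.16 + 11539.59 + duty 7941.15 = 97295.90
Supplier B (FOB):
CIF value = FOB price + freight + insurance = 79861.43 + 8774.63 + 481.79 = 89117.85
Import duty = 89117.85 × 9.1% = 8109.72
Buyer bears (B): 8774.63 + 481.79 + 1074.43 + 136.48 + 878.44 = 11345.77
Landed cost (B) = invoice 79861.43 + 11345.77 + duty 8109.72 = 99316.92
Difference = |97295.90 − 99316.92| = 2021.02

Supplier A is cheaper by AUD 2021.02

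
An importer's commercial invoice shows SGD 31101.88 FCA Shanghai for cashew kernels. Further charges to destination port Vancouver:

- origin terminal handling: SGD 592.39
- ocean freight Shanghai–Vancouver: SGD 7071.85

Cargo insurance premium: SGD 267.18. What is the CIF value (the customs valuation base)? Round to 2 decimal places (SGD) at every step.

CIF value: SGD 39033.30

CIF = FCA price + pre-shipment costs + freight + insurance
CIF = 31101.88 + 592.39 + 7071.85 + 267.18 = 39033.30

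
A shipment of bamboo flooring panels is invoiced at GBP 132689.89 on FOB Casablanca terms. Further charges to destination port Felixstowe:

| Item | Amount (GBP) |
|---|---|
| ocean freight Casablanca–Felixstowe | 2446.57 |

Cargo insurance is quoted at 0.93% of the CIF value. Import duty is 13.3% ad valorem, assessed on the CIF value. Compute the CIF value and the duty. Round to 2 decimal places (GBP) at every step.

Let C be the CIF value. C = FOB price + freight + 0.93% × C
C − 0.93% × C = 132689.89 + 2446.57
0.9907 × C = 135136.46
C = 135136.46 / 0.9907 = 136405.03
Insurance premium = 0.93% × 136405.03 = 1268.57
Import duty = 136405.03 × 13.3% = 18141.87

CIF value: GBP 136405.03; import duty: GBP 18141.87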